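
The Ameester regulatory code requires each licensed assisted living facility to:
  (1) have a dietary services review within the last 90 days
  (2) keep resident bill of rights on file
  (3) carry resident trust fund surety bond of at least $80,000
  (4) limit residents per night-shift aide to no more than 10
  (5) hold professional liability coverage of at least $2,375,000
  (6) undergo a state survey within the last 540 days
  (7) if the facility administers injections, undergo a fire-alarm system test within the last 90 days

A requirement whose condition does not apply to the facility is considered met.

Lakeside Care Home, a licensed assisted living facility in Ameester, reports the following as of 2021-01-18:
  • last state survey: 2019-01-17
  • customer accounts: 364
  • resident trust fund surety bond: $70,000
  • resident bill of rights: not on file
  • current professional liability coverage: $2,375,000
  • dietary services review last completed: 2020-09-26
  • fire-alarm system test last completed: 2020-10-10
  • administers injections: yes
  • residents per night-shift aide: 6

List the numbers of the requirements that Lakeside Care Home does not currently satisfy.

1, 2, 3, 6, 7

1. dietary services review 114 days ago vs limit 90 → not met
2. resident bill of rights absent → not met
3. resident trust fund surety bond $70,000 < $80,000 → not met
4. residents per night-shift aide 6 ≤ 10 → met
5. professional liability coverage $2,375,000 ≥ $2,375,000 → met
6. state survey 732 days ago vs limit 540 → not met
7. condition 'administers injections' holds; fire-alarm system test 100 days ago vs limit 90 → not met
Not met: 1, 2, 3, 6, 7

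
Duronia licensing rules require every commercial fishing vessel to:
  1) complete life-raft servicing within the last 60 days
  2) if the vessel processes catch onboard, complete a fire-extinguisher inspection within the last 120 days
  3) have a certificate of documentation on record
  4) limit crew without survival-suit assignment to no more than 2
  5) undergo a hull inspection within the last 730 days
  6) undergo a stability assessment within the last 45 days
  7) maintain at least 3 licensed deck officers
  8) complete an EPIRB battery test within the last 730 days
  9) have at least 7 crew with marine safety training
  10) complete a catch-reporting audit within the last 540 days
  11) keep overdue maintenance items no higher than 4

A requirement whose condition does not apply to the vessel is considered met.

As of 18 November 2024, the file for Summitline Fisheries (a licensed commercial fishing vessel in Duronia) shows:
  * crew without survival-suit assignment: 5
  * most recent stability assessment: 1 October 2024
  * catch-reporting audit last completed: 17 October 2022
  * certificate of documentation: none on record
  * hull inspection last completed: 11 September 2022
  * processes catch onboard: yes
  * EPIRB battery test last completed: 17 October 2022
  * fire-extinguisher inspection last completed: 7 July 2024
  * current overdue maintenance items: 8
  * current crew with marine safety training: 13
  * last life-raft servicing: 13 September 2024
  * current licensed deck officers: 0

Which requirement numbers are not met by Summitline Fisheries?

1, 2, 3, 4, 5, 6, 7, 8, 10, 11

1. life-raft servicing 66 days ago vs limit 60 → not met
2. condition 'processes catch onboard' holds; fire-extinguisher inspection 134 days ago vs limit 120 → not met
3. certificate of documentation absent → not met
4. crew without survival-suit assignment 5 > 2 → not met
5. hull inspection 799 days ago vs limit 730 → not met
6. stability assessment 48 days ago vs limit 45 → not met
7. licensed deck officers 0 < 3 → not met
8. EPIRB battery test 763 days ago vs limit 730 → not met
9. crew with marine safety training 13 ≥ 7 → met
10. catch-reporting audit 763 days ago vs limit 540 → not met
11. overdue maintenance items 8 > 4 → not met
Not met: 1, 2, 3, 4, 5, 6, 7, 8, 10, 11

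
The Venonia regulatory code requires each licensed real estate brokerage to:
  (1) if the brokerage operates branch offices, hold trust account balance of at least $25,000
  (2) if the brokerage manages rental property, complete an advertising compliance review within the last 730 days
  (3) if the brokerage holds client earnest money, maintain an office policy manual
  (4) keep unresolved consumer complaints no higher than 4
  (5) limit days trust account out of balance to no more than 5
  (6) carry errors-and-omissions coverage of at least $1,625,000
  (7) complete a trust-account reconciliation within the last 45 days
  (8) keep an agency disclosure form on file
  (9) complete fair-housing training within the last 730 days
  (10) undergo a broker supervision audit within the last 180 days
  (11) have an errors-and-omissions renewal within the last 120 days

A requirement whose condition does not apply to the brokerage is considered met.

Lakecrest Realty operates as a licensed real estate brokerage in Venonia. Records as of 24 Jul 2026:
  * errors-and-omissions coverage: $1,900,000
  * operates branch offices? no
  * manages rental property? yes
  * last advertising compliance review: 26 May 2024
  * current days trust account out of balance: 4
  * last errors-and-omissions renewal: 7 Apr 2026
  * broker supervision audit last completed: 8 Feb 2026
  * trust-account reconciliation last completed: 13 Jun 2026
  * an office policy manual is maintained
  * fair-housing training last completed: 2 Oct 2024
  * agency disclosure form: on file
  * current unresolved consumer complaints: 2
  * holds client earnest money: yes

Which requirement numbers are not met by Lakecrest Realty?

2

1. condition 'operates branch offices' does not hold → requirement n/a → met
2. condition 'manages rental property' holds; advertising compliance review 789 days ago vs limit 730 → not met
3. condition 'holds client earnest money' holds; office policy manual present → met
4. unresolved consumer complaints 2 ≤ 4 → met
5. days trust account out of balance 4 ≤ 5 → met
6. errors-and-omissions coverage $1,900,000 ≥ $1,625,000 → met
7. trust-account reconciliation 41 days ago vs limit 45 → met
8. agency disclosure form present → met
9. fair-housing training 660 days ago vs limit 730 → met
10. broker supervision audit 166 days ago vs limit 180 → met
11. errors-and-omissions renewal 108 days ago vs limit 120 → met
Not met: 2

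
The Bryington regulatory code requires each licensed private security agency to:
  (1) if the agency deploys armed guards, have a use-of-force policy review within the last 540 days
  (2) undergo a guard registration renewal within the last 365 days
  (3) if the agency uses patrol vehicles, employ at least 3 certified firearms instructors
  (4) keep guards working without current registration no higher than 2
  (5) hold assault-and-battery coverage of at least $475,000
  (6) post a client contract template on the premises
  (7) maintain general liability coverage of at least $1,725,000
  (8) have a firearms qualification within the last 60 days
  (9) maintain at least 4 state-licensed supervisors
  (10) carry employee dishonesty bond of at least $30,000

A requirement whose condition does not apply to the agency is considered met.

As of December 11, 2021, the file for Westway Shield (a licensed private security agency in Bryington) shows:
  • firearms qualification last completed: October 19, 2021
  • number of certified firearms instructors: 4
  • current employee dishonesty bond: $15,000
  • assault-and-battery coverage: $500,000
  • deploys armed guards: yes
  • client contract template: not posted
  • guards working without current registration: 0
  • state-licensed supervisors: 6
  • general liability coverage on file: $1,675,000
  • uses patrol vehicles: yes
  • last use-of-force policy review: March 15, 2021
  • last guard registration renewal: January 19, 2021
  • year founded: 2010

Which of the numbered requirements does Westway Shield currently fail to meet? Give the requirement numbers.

6, 7, 10

1. condition 'deploys armed guards' holds; use-of-force policy review 271 days ago vs limit 540 → met
2. guard registration renewal 326 days ago vs limit 365 → met
3. condition 'uses patrol vehicles' holds; certified firearms instructors 4 ≥ 3 → met
4. guards working without current registration 0 ≤ 2 → met
5. assault-and-battery coverage $500,000 ≥ $475,000 → met
6. client contract template absent → not met
7. general liability coverage $1,675,000 < $1,725,000 → not met
8. firearms qualification 53 days ago vs limit 60 → met
9. state-licensed supervisors 6 ≥ 4 → met
10. employee dishonesty bond $15,000 < $30,000 → not met
Not met: 6, 7, 10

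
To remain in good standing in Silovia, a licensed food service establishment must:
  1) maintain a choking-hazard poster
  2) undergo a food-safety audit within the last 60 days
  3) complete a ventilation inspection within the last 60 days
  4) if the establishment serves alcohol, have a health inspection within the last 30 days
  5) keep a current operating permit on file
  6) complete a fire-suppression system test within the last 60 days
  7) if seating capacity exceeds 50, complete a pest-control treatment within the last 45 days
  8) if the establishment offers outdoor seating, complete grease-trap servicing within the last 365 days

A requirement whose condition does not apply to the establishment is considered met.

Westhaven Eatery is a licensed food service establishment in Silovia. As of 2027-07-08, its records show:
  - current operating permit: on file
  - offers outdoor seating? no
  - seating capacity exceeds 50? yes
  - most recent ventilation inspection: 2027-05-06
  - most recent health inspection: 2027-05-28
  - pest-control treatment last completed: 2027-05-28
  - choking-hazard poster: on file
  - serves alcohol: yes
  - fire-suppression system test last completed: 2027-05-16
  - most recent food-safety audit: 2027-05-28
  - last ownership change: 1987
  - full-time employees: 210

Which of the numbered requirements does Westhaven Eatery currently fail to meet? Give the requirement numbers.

1. choking-hazard poster present → met
2. food-safety audit 41 days ago vs limit 60 → met
3. ventilation inspection 63 days ago vs limit 60 → not met
4. condition 'serves alcohol' holds; health inspection 41 days ago vs limit 30 → not met
5. current operating permit present → met
6. fire-suppression system test 53 days ago vs limit 60 → met
7. condition 'seating capacity exceeds 50' holds; pest-control treatment 41 days ago vs limit 45 → met
8. condition 'offers outdoor seating' does not hold → requirement n/a → met
Not met: 3, 4

3, 4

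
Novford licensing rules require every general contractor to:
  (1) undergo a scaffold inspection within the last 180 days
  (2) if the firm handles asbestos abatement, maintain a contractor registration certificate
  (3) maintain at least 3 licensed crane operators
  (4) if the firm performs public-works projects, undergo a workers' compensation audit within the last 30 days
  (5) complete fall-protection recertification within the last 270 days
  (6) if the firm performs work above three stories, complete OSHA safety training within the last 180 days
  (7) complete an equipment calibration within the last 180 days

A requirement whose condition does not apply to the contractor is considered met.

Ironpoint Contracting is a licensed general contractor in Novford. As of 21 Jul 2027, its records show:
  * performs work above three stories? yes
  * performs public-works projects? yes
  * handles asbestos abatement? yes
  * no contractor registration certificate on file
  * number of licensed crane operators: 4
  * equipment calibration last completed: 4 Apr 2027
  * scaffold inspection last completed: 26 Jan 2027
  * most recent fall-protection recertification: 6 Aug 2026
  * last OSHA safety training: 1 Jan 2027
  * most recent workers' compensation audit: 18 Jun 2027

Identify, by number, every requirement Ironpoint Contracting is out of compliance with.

2, 4, 5, 6

1. scaffold inspection 176 days ago vs limit 180 → met
2. condition 'handles asbestos abatement' holds; contractor registration certificate absent → not met
3. licensed crane operators 4 ≥ 3 → met
4. condition 'performs public-works projects' holds; workers' compensation audit 33 days ago vs limit 30 → not met
5. fall-protection recertification 349 days ago vs limit 270 → not met
6. condition 'performs work above three stories' holds; OSHA safety training 201 days ago vs limit 180 → not met
7. equipment calibration 108 days ago vs limit 180 → met
Not met: 2, 4, 5, 6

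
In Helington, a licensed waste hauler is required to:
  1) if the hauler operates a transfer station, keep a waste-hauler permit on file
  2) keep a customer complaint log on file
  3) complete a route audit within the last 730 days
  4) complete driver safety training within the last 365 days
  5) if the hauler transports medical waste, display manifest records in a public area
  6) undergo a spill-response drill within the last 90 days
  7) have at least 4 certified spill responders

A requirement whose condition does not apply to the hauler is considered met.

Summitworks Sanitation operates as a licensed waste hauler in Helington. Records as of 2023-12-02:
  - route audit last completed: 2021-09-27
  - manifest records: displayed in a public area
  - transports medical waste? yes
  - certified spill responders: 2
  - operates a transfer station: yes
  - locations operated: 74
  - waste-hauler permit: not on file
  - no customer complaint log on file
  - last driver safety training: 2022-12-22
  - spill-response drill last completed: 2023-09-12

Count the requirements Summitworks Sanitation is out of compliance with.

4

1. condition 'operates a transfer station' holds; waste-hauler permit absent → not met
2. customer complaint log absent → not met
3. route audit 796 days ago vs limit 730 → not met
4. driver safety training 345 days ago vs limit 365 → met
5. condition 'transports medical waste' holds; manifest records present → met
6. spill-response drill 81 days ago vs limit 90 → met
7. certified spill responders 2 < 4 → not met
Not met: 4 of 7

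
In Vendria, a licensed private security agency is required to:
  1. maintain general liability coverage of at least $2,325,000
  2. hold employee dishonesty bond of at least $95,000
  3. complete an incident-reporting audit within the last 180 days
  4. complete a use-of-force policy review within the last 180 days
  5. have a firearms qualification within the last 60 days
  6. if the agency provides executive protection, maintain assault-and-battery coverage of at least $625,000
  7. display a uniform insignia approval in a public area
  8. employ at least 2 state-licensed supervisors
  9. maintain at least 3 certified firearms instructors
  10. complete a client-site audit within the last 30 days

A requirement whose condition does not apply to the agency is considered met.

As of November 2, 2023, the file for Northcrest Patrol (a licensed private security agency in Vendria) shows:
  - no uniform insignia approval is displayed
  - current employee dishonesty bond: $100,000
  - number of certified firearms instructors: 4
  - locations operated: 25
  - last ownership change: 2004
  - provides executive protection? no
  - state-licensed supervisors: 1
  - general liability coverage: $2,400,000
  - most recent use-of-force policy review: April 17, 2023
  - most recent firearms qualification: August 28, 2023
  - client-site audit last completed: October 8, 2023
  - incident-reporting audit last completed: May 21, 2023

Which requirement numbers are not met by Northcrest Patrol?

1. general liability coverage $2,400,000 ≥ $2,325,000 → met
2. employee dishonesty bond $100,000 ≥ $95,000 → met
3. incident-reporting audit 165 days ago vs limit 180 → met
4. use-of-force policy review 199 days ago vs limit 180 → not met
5. firearms qualification 66 days ago vs limit 60 → not met
6. condition 'provides executive protection' does not hold → requirement n/a → met
7. uniform insignia approval absent → not met
8. state-licensed supervisors 1 < 2 → not met
9. certified firearms instructors 4 ≥ 3 → met
10. client-site audit 25 days ago vs limit 30 → met
Not met: 4, 5, 7, 8

4, 5, 7, 8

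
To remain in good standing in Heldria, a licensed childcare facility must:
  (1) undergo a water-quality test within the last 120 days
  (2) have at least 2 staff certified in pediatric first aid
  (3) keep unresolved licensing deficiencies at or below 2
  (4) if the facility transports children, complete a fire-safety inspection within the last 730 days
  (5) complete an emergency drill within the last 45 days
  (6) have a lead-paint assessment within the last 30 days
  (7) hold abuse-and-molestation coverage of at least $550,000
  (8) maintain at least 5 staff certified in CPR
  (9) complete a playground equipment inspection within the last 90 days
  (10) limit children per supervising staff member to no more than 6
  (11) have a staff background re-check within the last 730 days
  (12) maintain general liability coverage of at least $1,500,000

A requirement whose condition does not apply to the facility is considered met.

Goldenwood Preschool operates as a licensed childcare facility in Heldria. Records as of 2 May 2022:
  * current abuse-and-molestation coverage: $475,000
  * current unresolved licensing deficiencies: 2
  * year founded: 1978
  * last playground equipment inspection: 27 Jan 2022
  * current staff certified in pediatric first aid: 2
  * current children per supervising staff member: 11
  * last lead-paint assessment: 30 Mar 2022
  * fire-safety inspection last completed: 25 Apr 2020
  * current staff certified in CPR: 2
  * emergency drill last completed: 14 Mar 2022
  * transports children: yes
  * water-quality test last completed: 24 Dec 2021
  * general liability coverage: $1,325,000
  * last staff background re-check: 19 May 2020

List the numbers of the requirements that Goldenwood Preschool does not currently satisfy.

1. water-quality test 129 days ago vs limit 120 → not met
2. staff certified in pediatric first aid 2 ≥ 2 → met
3. unresolved licensing deficiencies 2 ≤ 2 → met
4. condition 'transports children' holds; fire-safety inspection 737 days ago vs limit 730 → not met
5. emergency drill 49 days ago vs limit 45 → not met
6. lead-paint assessment 33 days ago vs limit 30 → not met
7. abuse-and-molestation coverage $475,000 < $550,000 → not met
8. staff certified in CPR 2 < 5 → not met
9. playground equipment inspection 95 days ago vs limit 90 → not met
10. children per supervising staff member 11 > 6 → not met
11. staff background re-check 713 days ago vs limit 730 → met
12. general liability coverage $1,325,000 < $1,500,000 → not met
Not met: 1, 4, 5, 6, 7, 8, 9, 10, 12

1, 4, 5, 6, 7, 8, 9, 10, 12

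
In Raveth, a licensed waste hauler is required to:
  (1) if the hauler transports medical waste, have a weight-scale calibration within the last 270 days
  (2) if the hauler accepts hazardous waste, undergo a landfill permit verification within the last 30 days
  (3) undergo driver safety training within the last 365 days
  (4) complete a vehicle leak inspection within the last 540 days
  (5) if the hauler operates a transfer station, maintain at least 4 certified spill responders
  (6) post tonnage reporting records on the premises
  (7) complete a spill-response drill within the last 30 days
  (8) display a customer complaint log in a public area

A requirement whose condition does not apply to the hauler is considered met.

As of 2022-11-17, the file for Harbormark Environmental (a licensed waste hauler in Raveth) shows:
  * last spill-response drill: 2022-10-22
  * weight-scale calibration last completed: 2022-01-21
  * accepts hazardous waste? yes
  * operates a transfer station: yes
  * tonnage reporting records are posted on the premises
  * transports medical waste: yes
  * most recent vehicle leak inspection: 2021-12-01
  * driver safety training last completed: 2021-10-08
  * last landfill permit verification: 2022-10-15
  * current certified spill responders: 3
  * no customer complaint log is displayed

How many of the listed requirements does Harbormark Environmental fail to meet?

5

1. condition 'transports medical waste' holds; weight-scale calibration 300 days ago vs limit 270 → not met
2. condition 'accepts hazardous waste' holds; landfill permit verification 33 days ago vs limit 30 → not met
3. driver safety training 405 days ago vs limit 365 → not met
4. vehicle leak inspection 351 days ago vs limit 540 → met
5. condition 'operates a transfer station' holds; certified spill responders 3 < 4 → not met
6. tonnage reporting records present → met
7. spill-response drill 26 days ago vs limit 30 → met
8. customer complaint log absent → not met
Not met: 5 of 8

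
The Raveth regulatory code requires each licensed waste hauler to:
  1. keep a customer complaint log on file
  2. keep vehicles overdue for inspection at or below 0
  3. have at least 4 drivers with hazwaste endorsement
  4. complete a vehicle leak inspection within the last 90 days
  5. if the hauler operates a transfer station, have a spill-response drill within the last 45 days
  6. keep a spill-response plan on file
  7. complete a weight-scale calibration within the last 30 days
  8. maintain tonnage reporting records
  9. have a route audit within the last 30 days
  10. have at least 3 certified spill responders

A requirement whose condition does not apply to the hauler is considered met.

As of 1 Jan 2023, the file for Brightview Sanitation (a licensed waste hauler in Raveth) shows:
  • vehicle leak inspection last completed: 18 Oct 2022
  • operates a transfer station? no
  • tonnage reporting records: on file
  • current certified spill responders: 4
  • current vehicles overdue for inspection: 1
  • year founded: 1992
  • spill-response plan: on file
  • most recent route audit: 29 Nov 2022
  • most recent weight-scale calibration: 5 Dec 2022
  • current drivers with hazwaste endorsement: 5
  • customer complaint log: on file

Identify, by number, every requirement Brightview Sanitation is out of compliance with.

2, 9

1. customer complaint log present → met
2. vehicles overdue for inspection 1 > 0 → not met
3. drivers with hazwaste endorsement 5 ≥ 4 → met
4. vehicle leak inspection 75 days ago vs limit 90 → met
5. condition 'operates a transfer station' does not hold → requirement n/a → met
6. spill-response plan present → met
7. weight-scale calibration 27 days ago vs limit 30 → met
8. tonnage reporting records present → met
9. route audit 33 days ago vs limit 30 → not met
10. certified spill responders 4 ≥ 3 → met
Not met: 2, 9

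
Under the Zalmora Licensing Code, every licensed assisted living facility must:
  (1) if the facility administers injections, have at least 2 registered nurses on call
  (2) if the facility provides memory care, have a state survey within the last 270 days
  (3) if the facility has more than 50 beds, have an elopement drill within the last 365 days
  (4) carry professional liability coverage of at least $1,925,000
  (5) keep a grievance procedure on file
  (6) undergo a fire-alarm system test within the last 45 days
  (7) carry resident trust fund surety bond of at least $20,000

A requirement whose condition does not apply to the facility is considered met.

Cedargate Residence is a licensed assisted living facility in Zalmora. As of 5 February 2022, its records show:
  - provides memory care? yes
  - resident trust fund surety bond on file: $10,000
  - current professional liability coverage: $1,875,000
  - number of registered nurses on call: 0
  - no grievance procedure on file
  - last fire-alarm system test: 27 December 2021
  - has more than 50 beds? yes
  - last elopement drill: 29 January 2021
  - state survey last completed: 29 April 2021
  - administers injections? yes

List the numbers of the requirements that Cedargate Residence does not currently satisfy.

1, 2, 3, 4, 5, 7

1. condition 'administers injections' holds; registered nurses on call 0 < 2 → not met
2. condition 'provides memory care' holds; state survey 282 days ago vs limit 270 → not met
3. condition 'has more than 50 beds' holds; elopement drill 372 days ago vs limit 365 → not met
4. professional liability coverage $1,875,000 < $1,925,000 → not met
5. grievance procedure absent → not met
6. fire-alarm system test 40 days ago vs limit 45 → met
7. resident trust fund surety bond $10,000 < $20,000 → not met
Not met: 1, 2, 3, 4, 5, 7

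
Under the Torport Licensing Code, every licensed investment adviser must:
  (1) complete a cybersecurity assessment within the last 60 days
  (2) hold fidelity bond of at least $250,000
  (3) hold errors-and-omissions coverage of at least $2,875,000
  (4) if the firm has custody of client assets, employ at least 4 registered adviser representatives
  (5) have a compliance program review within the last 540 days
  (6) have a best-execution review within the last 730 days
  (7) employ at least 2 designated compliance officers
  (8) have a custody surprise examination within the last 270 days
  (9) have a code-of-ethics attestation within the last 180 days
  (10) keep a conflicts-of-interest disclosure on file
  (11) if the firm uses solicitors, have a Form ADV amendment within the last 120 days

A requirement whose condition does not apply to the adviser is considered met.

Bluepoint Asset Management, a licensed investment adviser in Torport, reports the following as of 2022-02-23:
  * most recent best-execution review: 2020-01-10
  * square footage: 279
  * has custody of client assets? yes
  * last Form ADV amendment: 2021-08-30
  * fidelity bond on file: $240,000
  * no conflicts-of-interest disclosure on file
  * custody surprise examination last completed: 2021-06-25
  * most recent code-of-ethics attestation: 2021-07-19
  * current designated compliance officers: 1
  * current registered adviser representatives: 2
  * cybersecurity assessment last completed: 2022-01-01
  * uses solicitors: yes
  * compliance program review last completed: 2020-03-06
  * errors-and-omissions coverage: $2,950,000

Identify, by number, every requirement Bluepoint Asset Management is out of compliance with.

2, 4, 5, 6, 7, 9, 10, 11

1. cybersecurity assessment 53 days ago vs limit 60 → met
2. fidelity bond $240,000 < $250,000 → not met
3. errors-and-omissions coverage $2,950,000 ≥ $2,875,000 → met
4. condition 'has custody of client assets' holds; registered adviser representatives 2 < 4 → not met
5. compliance program review 719 days ago vs limit 540 → not met
6. best-execution review 775 days ago vs limit 730 → not met
7. designated compliance officers 1 < 2 → not met
8. custody surprise examination 243 days ago vs limit 270 → met
9. code-of-ethics attestation 219 days ago vs limit 180 → not met
10. conflicts-of-interest disclosure absent → not met
11. condition 'uses solicitors' holds; Form ADV amendment 177 days ago vs limit 120 → not met
Not met: 2, 4, 5, 6, 7, 9, 10, 11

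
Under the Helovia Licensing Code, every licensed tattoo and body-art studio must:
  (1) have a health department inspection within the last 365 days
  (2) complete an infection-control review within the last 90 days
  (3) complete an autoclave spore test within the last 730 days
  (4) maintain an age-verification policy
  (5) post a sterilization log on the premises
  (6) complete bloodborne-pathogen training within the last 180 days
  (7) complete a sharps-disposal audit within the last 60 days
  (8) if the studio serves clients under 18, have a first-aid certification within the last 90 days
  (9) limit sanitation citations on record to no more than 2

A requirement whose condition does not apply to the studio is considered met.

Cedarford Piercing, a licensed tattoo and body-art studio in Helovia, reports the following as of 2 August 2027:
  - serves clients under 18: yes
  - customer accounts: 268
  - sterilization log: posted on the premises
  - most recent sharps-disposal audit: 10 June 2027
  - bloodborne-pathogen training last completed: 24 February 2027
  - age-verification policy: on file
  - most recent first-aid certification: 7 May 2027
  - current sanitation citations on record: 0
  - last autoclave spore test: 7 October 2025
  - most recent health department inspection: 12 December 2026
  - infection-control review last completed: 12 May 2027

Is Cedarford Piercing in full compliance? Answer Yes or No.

1. health department inspection 233 days ago vs limit 365 → met
2. infection-control review 82 days ago vs limit 90 → met
3. autoclave spore test 664 days ago vs limit 730 → met
4. age-verification policy present → met
5. sterilization log present → met
6. bloodborne-pathogen training 159 days ago vs limit 180 → met
7. sharps-disposal audit 53 days ago vs limit 60 → met
8. condition 'serves clients under 18' holds; first-aid certification 87 days ago vs limit 90 → met
9. sanitation citations on record 0 ≤ 2 → met
All met.

Yes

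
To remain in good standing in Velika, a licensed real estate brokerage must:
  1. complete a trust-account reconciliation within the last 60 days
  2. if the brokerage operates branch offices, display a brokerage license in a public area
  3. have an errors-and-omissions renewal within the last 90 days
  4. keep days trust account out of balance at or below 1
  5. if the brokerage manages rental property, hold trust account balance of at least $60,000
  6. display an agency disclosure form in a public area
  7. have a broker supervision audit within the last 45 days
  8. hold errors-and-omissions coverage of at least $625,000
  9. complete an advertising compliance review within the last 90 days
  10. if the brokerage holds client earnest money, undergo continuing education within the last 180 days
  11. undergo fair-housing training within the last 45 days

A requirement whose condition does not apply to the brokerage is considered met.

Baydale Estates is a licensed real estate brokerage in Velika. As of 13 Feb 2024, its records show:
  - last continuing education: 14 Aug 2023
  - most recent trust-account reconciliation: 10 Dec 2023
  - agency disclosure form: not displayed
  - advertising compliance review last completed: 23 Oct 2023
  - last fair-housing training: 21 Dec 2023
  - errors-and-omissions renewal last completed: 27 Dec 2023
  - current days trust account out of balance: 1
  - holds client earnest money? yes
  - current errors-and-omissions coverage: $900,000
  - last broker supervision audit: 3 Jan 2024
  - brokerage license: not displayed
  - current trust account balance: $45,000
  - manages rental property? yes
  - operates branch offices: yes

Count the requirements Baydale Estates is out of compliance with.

1. trust-account reconciliation 65 days ago vs limit 60 → not met
2. condition 'operates branch offices' holds; brokerage license absent → not met
3. errors-and-omissions renewal 48 days ago vs limit 90 → met
4. days trust account out of balance 1 ≤ 1 → met
5. condition 'manages rental property' holds; trust account balance $45,000 < $60,000 → not met
6. agency disclosure form absent → not met
7. broker supervision audit 41 days ago vs limit 45 → met
8. errors-and-omissions coverage $900,000 ≥ $625,000 → met
9. advertising compliance review 113 days ago vs limit 90 → not met
10. condition 'holds client earnest money' holds; continuing education 183 days ago vs limit 180 → not met
11. fair-housing training 54 days ago vs limit 45 → not met
Not met: 7 of 11

7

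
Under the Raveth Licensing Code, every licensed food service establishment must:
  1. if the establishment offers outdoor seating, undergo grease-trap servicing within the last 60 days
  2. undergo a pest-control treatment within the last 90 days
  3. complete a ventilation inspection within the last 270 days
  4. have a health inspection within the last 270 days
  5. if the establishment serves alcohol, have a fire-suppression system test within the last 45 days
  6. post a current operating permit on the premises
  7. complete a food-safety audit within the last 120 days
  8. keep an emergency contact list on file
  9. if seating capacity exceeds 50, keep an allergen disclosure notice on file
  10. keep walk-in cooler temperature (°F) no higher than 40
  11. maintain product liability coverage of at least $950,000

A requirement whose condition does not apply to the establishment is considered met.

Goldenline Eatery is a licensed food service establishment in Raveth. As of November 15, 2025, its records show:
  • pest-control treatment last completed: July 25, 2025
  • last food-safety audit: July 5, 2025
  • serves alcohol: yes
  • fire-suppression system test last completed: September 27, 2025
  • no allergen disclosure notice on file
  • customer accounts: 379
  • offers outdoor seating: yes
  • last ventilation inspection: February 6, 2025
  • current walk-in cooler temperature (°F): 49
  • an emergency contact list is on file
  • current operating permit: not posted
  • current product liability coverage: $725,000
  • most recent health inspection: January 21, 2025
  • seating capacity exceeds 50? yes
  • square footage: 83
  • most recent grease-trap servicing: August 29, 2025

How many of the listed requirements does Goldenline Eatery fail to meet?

10

1. condition 'offers outdoor seating' holds; grease-trap servicing 78 days ago vs limit 60 → not met
2. pest-control treatment 113 days ago vs limit 90 → not met
3. ventilation inspection 282 days ago vs limit 270 → not met
4. health inspection 298 days ago vs limit 270 → not met
5. condition 'serves alcohol' holds; fire-suppression system test 49 days ago vs limit 45 → not met
6. current operating permit absent → not met
7. food-safety audit 133 days ago vs limit 120 → not met
8. emergency contact list present → met
9. condition 'seating capacity exceeds 50' holds; allergen disclosure notice absent → not met
10. walk-in cooler temperature (°F) 49 > 40 → not met
11. product liability coverage $725,000 < $950,000 → not met
Not met: 10 of 11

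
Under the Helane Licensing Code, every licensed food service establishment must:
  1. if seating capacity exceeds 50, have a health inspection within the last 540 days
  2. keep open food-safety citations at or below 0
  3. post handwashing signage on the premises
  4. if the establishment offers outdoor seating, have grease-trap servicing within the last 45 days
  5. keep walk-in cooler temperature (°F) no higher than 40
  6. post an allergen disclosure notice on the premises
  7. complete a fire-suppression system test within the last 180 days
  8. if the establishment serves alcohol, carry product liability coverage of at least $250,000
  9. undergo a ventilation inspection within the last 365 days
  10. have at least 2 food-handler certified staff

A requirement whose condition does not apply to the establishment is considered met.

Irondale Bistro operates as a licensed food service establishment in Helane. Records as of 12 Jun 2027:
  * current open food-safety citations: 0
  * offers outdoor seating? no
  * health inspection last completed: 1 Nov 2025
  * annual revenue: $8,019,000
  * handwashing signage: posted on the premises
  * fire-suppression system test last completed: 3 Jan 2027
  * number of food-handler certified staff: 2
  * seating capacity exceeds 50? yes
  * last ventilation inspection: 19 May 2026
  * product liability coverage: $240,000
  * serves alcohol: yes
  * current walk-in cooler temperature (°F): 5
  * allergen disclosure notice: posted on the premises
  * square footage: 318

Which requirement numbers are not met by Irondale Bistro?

1, 8, 9

1. condition 'seating capacity exceeds 50' holds; health inspection 588 days ago vs limit 540 → not met
2. open food-safety citations 0 ≤ 0 → met
3. handwashing signage present → met
4. condition 'offers outdoor seating' does not hold → requirement n/a → met
5. walk-in cooler temperature (°F) 5 ≤ 40 → met
6. allergen disclosure notice present → met
7. fire-suppression system test 160 days ago vs limit 180 → met
8. condition 'serves alcohol' holds; product liability coverage $240,000 < $250,000 → not met
9. ventilation inspection 389 days ago vs limit 365 → not met
10. food-handler certified staff 2 ≥ 2 → met
Not met: 1, 8, 9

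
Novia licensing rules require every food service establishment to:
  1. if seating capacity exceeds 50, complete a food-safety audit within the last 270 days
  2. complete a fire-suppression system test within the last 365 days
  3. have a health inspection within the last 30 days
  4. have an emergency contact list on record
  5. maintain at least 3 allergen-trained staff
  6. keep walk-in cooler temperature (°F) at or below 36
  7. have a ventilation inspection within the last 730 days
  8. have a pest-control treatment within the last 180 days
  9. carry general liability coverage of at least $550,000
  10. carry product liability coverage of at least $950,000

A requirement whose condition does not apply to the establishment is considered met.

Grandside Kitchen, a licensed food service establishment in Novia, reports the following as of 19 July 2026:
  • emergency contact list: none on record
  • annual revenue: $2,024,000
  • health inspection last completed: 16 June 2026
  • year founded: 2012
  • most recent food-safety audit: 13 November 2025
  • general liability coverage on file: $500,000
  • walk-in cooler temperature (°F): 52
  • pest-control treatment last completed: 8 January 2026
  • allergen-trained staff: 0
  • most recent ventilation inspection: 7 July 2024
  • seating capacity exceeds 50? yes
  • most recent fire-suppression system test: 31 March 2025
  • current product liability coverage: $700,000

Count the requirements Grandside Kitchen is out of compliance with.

9

1. condition 'seating capacity exceeds 50' holds; food-safety audit 248 days ago vs limit 270 → met
2. fire-suppression system test 475 days ago vs limit 365 → not met
3. health inspection 33 days ago vs limit 30 → not met
4. emergency contact list absent → not met
5. allergen-trained staff 0 < 3 → not met
6. walk-in cooler temperature (°F) 52 > 36 → not met
7. ventilation inspection 742 days ago vs limit 730 → not met
8. pest-control treatment 192 days ago vs limit 180 → not met
9. general liability coverage $500,000 < $550,000 → not met
10. product liability coverage $700,000 < $950,000 → not met
Not met: 9 of 10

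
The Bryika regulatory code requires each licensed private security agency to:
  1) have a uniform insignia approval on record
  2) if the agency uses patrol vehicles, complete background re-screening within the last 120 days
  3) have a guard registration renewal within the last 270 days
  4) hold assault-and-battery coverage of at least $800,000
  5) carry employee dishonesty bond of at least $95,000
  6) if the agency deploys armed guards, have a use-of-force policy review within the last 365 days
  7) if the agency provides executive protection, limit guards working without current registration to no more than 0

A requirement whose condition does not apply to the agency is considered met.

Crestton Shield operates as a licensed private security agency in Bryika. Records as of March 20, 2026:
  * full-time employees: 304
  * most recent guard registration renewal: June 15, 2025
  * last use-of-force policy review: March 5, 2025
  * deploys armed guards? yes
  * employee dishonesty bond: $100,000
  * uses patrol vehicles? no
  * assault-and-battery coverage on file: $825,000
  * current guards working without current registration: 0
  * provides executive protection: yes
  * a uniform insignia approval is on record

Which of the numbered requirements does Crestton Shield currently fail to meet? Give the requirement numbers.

1. uniform insignia approval present → met
2. condition 'uses patrol vehicles' does not hold → requirement n/a → met
3. guard registration renewal 278 days ago vs limit 270 → not met
4. assault-and-battery coverage $825,000 ≥ $800,000 → met
5. employee dishonesty bond $100,000 ≥ $95,000 → met
6. condition 'deploys armed guards' holds; use-of-force policy review 380 days ago vs limit 365 → not met
7. condition 'provides executive protection' holds; guards working without current registration 0 ≤ 0 → met
Not met: 3, 6

3, 6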